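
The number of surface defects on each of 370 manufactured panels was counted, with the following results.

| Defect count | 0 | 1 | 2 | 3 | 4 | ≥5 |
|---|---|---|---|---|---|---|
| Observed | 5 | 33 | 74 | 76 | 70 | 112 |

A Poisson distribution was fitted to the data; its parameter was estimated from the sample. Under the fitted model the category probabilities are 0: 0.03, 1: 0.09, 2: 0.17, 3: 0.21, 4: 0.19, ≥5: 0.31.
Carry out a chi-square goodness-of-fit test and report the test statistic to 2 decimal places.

Expected counts E_i = n·p_i: 370×0.03 = 11.1, 370×0.09 = 33.3, 370×0.17 = 62.9, 370×0.21 = 77.7, 370×0.19 = 70.3, 370×0.31 = 114.7.
χ² = (5−11.1)²/11.1 + (33−33.3)²/33.3 + (74−62.9)²/62.9 + (76−77.7)²/77.7 + (70−70.3)²/70.3 + (112−114.7)²/114.7
   = 3.352 + 0.003 + 1.959 + 0.037 + 0.001 + 0.064
Sum = 5.42

5.42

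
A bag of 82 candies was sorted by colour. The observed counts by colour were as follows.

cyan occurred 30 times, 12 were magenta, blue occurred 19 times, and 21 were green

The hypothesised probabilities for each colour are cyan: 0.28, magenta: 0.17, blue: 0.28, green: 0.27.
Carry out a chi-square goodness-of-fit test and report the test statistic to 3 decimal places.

3.170

Expected counts E_i = n·p_i: 82×0.28 = 22.96, 82×0.17 = 13.94, 82×0.28 = 22.96, 82×0.27 = 22.14.
cyan: (30 − 22.96)²/22.96 = 49.5616/22.96 = 2.1586
magenta: (12 − 13.94)²/13.94 = 3.7636/13.94 = 0.2700
blue: (19 − 22.96)²/22.96 = 15.6816/22.96 = 0.6830
green: (21 − 22.14)²/22.14 = 1.2996/22.14 = 0.0587
Sum = 3.170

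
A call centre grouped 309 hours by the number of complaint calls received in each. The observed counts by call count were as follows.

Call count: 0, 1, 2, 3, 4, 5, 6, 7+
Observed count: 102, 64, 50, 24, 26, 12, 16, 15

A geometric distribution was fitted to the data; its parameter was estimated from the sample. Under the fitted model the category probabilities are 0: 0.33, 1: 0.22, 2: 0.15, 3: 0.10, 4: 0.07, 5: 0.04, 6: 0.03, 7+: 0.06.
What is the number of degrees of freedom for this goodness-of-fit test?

6

There are k = 8 categories and 1 parameter estimated from the data, so df = 8 − 1 − 1 = 6.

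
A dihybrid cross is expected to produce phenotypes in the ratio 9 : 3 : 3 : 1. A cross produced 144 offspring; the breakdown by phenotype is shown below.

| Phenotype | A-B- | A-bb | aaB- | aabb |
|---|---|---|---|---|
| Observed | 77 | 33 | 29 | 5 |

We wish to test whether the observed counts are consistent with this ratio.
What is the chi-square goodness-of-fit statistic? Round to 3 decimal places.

Ratio total = 16. Expected counts: 144×9/16 = 81, 144×3/16 = 27, 144×3/16 = 27, 144×1/16 = 9.
A-B-: (77 − 81)²/81 = 16/81 = 0.1975
A-bb: (33 − 27)²/27 = 36/27 = 1.3333
aaB-: (29 − 27)²/27 = 4/27 = 0.1481
aabb: (5 − 9)²/9 = 16/9 = 1.7778
Sum = 3.457

3.457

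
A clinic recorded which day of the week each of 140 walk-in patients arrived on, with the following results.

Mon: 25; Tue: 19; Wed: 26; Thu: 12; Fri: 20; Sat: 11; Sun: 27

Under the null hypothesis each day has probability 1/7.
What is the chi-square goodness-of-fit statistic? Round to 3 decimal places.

Expected count for each of the 7 categories: 140/7 = 20.
cat         O        E   (O−E)²/E
Mon        25       20     1.2500
Tue        19       20     0.0500
Wed        26       20     1.8000
Thu        12       20     3.2000
Fri        20       20     0.0000
Sat        11       20     4.0500
Sun        27       20     2.4500
Sum = 12.800

12.800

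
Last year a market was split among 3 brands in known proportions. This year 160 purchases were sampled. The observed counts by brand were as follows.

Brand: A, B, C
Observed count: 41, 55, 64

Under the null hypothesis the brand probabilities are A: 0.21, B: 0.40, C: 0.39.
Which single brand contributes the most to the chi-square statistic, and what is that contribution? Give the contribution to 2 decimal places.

A, 1.63

Expected counts E_i = n·p_i: 160×0.21 = 33.6, 160×0.40 = 64, 160×0.39 = 62.4.
χ² = (41−33.6)²/33.6 + (55−64)²/64 + (64−62.4)²/62.4
   = 1.630 + 1.266 + 0.041
The largest term is for A: 1.63.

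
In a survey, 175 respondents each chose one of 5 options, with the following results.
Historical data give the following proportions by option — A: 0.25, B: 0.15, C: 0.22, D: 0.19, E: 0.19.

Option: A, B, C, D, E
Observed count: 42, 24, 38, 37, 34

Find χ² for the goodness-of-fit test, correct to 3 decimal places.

0.709

Expected counts E_i = n·p_i: 175×0.25 = 43.75, 175×0.15 = 26.25, 175×0.22 = 38.5, 175×0.19 = 33.25, 175×0.19 = 33.25.
cat         O        E   (O−E)²/E
A          42    43.75     0.0700
B          24    26.25     0.1929
C          38     38.5     0.0065
D          37    33.25     0.4229
E          34    33.25     0.0169
Sum = 0.709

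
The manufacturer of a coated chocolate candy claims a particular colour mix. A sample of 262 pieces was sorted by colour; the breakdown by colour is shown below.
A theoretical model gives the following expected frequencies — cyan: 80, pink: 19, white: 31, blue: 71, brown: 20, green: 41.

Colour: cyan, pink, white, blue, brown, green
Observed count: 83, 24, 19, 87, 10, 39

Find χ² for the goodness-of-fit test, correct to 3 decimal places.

χ² = (83−80)²/80 + (24−19)²/19 + (19−31)²/31 + (87−71)²/71 + (10−20)²/20 + (39−41)²/41
   = 0.1125 + 1.3158 + 4.6452 + 3.6056 + 5.0000 + 0.0976
Sum = 14.777

14.777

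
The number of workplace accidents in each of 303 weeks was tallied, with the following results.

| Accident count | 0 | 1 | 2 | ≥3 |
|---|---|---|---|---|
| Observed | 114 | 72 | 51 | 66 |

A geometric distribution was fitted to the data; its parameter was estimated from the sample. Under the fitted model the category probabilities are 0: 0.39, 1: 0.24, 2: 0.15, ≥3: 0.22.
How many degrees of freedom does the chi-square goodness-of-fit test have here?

2

There are k = 4 categories and 1 parameter estimated from the data, so df = 4 − 1 − 1 = 2.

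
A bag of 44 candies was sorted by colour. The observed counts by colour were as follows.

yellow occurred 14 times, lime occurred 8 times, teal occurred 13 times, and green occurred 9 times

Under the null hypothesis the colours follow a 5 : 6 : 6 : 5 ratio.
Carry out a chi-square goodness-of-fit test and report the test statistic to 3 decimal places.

3.117

Ratio total = 22. Expected counts: 44×5/22 = 10, 44×6/22 = 12, 44×6/22 = 12, 44×5/22 = 10.
cat         O        E   (O−E)²/E
yellow     14       10     1.6000
lime        8       12     1.3333
teal       13       12     0.0833
green       9       10     0.1000
Sum = 3.117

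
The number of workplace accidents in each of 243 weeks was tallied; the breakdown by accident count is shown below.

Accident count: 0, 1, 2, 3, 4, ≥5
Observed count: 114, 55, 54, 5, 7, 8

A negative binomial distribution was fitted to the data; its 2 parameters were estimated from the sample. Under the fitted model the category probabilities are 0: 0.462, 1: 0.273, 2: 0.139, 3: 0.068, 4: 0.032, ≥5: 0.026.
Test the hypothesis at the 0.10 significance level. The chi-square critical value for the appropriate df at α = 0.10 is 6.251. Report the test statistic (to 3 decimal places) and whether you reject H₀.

Expected counts E_i = n·p_i: 243×0.462 = 112.266, 243×0.273 = 66.339, 243×0.139 = 33.777, 243×0.068 = 16.524, 243×0.032 = 7.776, 243×0.026 = 6.318.
0: (114 − 112.266)²/112.266 = 3.006756/112.266 = 0.0268
1: (55 − 66.339)²/66.339 = 128.572921/66.339 = 1.9381
2: (54 − 33.777)²/33.777 = 408.969729/33.777 = 12.1079
3: (5 − 16.524)²/16.524 = 132.802576/16.524 = 8.0370
4: (7 − 7.776)²/7.776 = 0.602176/7.776 = 0.0774
≥5: (8 − 6.318)²/6.318 = 2.829124/6.318 = 0.4478
Sum = 22.635
df = 3. Since 22.635 > 6.251, we reject H₀.

22.635; reject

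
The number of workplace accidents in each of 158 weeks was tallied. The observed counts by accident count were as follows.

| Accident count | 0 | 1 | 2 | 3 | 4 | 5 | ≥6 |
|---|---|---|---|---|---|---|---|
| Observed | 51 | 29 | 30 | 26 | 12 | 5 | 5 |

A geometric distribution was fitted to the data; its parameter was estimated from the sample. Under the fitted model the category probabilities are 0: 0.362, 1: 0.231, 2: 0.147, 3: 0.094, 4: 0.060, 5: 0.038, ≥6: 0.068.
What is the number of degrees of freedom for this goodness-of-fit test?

There are k = 7 categories and 1 parameter estimated from the data, so df = 7 − 1 − 1 = 5.

5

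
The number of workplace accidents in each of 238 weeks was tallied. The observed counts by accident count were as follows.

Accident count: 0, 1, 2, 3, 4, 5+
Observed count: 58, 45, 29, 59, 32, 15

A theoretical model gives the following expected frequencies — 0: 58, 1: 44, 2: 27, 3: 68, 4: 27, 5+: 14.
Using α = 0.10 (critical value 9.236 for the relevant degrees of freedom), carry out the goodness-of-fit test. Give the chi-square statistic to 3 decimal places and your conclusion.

χ² = (58−58)²/58 + (45−44)²/44 + (29−27)²/27 + (59−68)²/68 + (32−27)²/27 + (15−14)²/14
   = 0.0000 + 0.0227 + 0.1481 + 1.1912 + 0.9259 + 0.0714
Sum = 2.359
df = 5. Since 2.359 < 9.236, we do not reject H₀.

2.359; do not reject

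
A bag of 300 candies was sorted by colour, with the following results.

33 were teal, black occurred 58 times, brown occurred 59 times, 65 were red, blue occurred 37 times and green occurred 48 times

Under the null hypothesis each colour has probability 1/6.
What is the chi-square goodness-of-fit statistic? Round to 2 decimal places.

16.64

Expected count for each of the 6 categories: 300/6 = 50.
χ² = (33−50)²/50 + (58−50)²/50 + (59−50)²/50 + (65−50)²/50 + (37−50)²/50 + (48−50)²/50
   = 5.780 + 1.280 + 1.620 + 4.500 + 3.380 + 0.080
Sum = 16.64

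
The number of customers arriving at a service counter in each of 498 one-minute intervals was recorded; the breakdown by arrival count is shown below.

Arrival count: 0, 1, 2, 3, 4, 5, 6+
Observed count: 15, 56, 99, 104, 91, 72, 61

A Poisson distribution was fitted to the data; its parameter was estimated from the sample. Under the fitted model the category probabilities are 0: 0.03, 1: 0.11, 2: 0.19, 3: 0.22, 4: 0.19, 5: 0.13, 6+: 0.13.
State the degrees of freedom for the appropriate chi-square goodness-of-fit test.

5

There are k = 7 categories and 1 parameter estimated from the data, so df = 7 − 1 − 1 = 5.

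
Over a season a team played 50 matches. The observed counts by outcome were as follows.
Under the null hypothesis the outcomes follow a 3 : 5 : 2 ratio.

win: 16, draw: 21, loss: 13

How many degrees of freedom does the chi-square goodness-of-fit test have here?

There are k = 3 categories and no parameters were estimated from the data, so df = 3 − 1 = 2.

2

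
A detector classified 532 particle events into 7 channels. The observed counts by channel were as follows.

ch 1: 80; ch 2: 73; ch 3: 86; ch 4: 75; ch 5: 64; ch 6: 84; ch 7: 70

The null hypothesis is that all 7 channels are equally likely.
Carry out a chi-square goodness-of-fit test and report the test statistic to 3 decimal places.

4.868

Expected count for each of the 7 categories: 532/7 = 76.
cat         O        E   (O−E)²/E
ch 1       80       76     0.2105
ch 2       73       76     0.1184
ch 3       86       76     1.3158
ch 4       75       76     0.0132
ch 5       64       76     1.8947
ch 6       84       76     0.8421
ch 7       70       76     0.4737
Sum = 4.868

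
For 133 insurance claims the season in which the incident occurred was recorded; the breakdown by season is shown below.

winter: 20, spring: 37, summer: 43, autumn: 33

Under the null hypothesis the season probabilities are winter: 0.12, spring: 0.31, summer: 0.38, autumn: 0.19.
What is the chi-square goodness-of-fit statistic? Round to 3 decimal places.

Expected counts E_i = n·p_i: 133×0.12 = 15.96, 133×0.31 = 41.23, 133×0.38 = 50.54, 133×0.19 = 25.27.
cat         O        E   (O−E)²/E
winter     20    15.96     1.0227
spring     37    41.23     0.4340
summer     43    50.54     1.1249
autumn     33    25.27     2.3646
Sum = 4.946

4.946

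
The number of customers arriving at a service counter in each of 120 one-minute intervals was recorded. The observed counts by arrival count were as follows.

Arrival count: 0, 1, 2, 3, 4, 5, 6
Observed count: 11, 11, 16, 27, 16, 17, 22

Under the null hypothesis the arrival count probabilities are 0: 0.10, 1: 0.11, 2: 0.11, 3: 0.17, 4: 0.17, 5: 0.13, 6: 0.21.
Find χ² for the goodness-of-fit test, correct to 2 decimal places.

4.66

Expected counts E_i = n·p_i: 120×0.10 = 12, 120×0.11 = 13.2, 120×0.11 = 13.2, 120×0.17 = 20.4, 120×0.17 = 20.4, 120×0.13 = 15.6, 120×0.21 = 25.2.
cat         O        E   (O−E)²/E
0          11       12      0.083
1          11     13.2      0.367
2          16     13.2      0.594
3          27     20.4      2.135
4          16     20.4      0.949
5          17     15.6      0.126
6          22     25.2      0.406
Sum = 4.66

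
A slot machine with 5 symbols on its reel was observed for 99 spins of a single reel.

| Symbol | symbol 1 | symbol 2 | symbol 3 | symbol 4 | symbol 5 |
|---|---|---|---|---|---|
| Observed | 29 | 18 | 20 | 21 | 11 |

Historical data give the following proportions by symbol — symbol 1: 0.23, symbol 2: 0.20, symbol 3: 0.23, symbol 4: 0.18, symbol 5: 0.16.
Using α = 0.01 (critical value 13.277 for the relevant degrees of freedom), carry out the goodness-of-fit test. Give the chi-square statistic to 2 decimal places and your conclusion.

4.25; do not reject

Expected counts E_i = n·p_i: 99×0.23 = 22.77, 99×0.20 = 19.8, 99×0.23 = 22.77, 99×0.18 = 17.82, 99×0.16 = 15.84.
cat           O        E   (O−E)²/E
symbol 1     29    22.77      1.705
symbol 2     18     19.8      0.164
symbol 3     20    22.77      0.337
symbol 4     21    17.82      0.567
symbol 5     11    15.84      1.479
Sum = 4.25
df = 4. Since 4.25 < 13.277, we do not reject H₀.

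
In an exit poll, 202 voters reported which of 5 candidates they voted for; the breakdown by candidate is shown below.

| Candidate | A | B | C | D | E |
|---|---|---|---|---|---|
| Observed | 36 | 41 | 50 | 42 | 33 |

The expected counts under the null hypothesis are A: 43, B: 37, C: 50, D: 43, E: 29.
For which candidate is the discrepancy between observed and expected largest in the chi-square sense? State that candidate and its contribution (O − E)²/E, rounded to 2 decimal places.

A, 1.14

χ² = (36−43)²/43 + (41−37)²/37 + (50−50)²/50 + (42−43)²/43 + (33−29)²/29
   = 1.140 + 0.432 + 0.000 + 0.023 + 0.552
The largest term is for A: 1.14.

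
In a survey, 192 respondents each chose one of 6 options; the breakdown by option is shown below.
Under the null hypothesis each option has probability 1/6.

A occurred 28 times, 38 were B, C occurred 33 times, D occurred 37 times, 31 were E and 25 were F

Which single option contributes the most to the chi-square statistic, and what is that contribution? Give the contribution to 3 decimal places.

F, 1.531

Expected count for each of the 6 categories: 192/6 = 32.
A: (28 − 32)²/32 = 16/32 = 0.5000
B: (38 − 32)²/32 = 36/32 = 1.1250
C: (33 − 32)²/32 = 1/32 = 0.0313
D: (37 − 32)²/32 = 25/32 = 0.7813
E: (31 − 32)²/32 = 1/32 = 0.0313
F: (25 − 32)²/32 = 49/32 = 1.5313
The largest term is for F: 1.531.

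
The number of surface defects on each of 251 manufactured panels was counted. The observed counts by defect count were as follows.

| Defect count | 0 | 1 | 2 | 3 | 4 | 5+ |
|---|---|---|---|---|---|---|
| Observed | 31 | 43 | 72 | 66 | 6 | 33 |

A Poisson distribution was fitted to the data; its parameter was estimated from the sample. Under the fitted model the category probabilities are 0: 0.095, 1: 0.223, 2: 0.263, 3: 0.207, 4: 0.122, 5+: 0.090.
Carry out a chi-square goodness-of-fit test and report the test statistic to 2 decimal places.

Expected counts E_i = n·p_i: 251×0.095 = 23.845, 251×0.223 = 55.973, 251×0.263 = 66.013, 251×0.207 = 51.957, 251×0.122 = 30.622, 251×0.090 = 22.59.
0: (31 − 23.845)²/23.845 = 51.194025/23.845 = 2.147
1: (43 − 55.973)²/55.973 = 168.298729/55.973 = 3.007
2: (72 − 66.013)²/66.013 = 35.844169/66.013 = 0.543
3: (66 − 51.957)²/51.957 = 197.205849/51.957 = 3.796
4: (6 − 30.622)²/30.622 = 606.242884/30.622 = 19.798
5+: (33 − 22.59)²/22.59 = 108.3681/22.59 = 4.797
Sum = 34.09

34.09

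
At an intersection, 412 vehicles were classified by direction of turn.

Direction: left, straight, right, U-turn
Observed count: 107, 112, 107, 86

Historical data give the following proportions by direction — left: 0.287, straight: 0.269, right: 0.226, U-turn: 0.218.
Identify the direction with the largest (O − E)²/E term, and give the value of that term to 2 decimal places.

right, 2.07

Expected counts E_i = n·p_i: 412×0.287 = 118.244, 412×0.269 = 110.828, 412×0.226 = 93.112, 412×0.218 = 89.816.
cat           O        E   (O−E)²/E
left        107  118.244      1.069
straight    112  110.828      0.012
right       107   93.112      2.071
U-turn       86   89.816      0.162
The largest term is for right: 2.07.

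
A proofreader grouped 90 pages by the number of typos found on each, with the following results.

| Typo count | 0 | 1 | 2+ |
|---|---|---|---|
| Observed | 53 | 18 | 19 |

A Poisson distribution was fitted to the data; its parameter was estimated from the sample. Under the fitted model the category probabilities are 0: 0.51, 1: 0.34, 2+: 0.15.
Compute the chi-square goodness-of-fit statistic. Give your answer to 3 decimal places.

Expected counts E_i = n·p_i: 90×0.51 = 45.9, 90×0.34 = 30.6, 90×0.15 = 13.5.
0: (53 − 45.9)²/45.9 = 50.41/45.9 = 1.0983
1: (18 − 30.6)²/30.6 = 158.76/30.6 = 5.1882
2+: (19 − 13.5)²/13.5 = 30.25/13.5 = 2.2407
Sum = 8.527

8.527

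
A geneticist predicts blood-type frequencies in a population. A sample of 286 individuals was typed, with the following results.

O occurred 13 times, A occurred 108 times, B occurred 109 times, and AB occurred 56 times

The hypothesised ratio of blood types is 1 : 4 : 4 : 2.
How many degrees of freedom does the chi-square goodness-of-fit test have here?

There are k = 4 categories and no parameters were estimated from the data, so df = 4 − 1 = 3.

3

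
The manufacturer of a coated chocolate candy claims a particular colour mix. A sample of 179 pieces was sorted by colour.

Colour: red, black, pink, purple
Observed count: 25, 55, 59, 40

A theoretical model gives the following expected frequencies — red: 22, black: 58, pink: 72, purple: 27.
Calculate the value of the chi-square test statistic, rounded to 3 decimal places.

red: (25 − 22)²/22 = 9/22 = 0.4091
black: (55 − 58)²/58 = 9/58 = 0.1552
pink: (59 − 72)²/72 = 169/72 = 2.3472
purple: (40 − 27)²/27 = 169/27 = 6.2593
Sum = 9.171

9.171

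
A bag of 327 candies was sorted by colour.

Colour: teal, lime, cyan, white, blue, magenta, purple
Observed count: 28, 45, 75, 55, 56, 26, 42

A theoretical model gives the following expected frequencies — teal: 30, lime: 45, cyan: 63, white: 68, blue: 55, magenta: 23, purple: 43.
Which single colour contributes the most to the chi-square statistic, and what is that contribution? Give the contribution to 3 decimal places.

cat          O        E   (O−E)²/E
teal        28       30     0.1333
lime        45       45     0.0000
cyan        75       63     2.2857
white       55       68     2.4853
blue        56       55     0.0182
magenta     26       23     0.3913
purple      42       43     0.0233
The largest term is for white: 2.485.

white, 2.485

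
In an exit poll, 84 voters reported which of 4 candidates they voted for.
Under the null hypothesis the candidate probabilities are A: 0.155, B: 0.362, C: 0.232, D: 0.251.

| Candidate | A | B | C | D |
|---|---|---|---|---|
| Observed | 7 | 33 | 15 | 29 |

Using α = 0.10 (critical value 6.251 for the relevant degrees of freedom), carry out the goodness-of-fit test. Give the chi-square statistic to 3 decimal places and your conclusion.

7.010; reject

Expected counts E_i = n·p_i: 84×0.155 = 13.02, 84×0.362 = 30.408, 84×0.232 = 19.488, 84×0.251 = 21.084.
cat         O        E   (O−E)²/E
A           7    13.02     2.7834
B          33   30.408     0.2209
C          15   19.488     1.0336
D          29   21.084     2.9721
Sum = 7.010
df = 3. Since 7.010 > 6.251, we reject H₀.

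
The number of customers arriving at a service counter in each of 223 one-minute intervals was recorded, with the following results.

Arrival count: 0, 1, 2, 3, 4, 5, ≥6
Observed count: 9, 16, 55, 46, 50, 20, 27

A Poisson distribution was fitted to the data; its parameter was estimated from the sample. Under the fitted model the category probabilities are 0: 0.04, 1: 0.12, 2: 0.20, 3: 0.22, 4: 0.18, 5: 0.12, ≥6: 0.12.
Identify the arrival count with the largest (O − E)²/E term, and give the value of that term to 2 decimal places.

Expected counts E_i = n·p_i: 223×0.04 = 8.92, 223×0.12 = 26.76, 223×0.20 = 44.6, 223×0.22 = 49.06, 223×0.18 = 40.14, 223×0.12 = 26.76, 223×0.12 = 26.76.
cat         O        E   (O−E)²/E
0           9     8.92      0.001
1          16    26.76      4.327
2          55     44.6      2.425
3          46    49.06      0.191
4          50    40.14      2.422
5          20    26.76      1.708
≥6         27    26.76      0.002
The largest term is for 1: 4.33.

1, 4.33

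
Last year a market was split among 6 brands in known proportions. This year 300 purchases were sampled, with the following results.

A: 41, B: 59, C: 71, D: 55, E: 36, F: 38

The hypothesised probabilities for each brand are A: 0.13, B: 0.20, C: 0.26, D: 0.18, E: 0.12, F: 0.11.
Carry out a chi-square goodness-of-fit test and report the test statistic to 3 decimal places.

Expected counts E_i = n·p_i: 300×0.13 = 39, 300×0.20 = 60, 300×0.26 = 78, 300×0.18 = 54, 300×0.12 = 36, 300×0.11 = 33.
A: (41 − 39)²/39 = 4/39 = 0.1026
B: (59 − 60)²/60 = 1/60 = 0.0167
C: (71 − 78)²/78 = 49/78 = 0.6282
D: (55 − 54)²/54 = 1/54 = 0.0185
E: (36 − 36)²/36 = 0/36 = 0.0000
F: (38 − 33)²/33 = 25/33 = 0.7576
Sum = 1.524

1.524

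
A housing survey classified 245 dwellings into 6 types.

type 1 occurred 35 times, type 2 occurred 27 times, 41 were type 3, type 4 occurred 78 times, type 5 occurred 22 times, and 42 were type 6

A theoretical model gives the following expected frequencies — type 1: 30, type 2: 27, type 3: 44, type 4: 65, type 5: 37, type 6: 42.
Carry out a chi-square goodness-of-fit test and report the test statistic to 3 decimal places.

9.719

χ² = (35−30)²/30 + (27−27)²/27 + (41−44)²/44 + (78−65)²/65 + (22−37)²/37 + (42−42)²/42
   = 0.8333 + 0.0000 + 0.2045 + 2.6000 + 6.0811 + 0.0000
Sum = 9.719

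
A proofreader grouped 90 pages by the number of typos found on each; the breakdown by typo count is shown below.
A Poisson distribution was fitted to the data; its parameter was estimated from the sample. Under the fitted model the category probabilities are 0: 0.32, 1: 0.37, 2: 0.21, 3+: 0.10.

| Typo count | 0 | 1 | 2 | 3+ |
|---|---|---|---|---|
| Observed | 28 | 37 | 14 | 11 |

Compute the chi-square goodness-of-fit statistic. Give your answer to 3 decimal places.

2.148

Expected counts E_i = n·p_i: 90×0.32 = 28.8, 90×0.37 = 33.3, 90×0.21 = 18.9, 90×0.10 = 9.
0: (28 − 28.8)²/28.8 = 0.64/28.8 = 0.0222
1: (37 − 33.3)²/33.3 = 13.69/33.3 = 0.4111
2: (14 − 18.9)²/18.9 = 24.01/18.9 = 1.2704
3+: (11 − 9)²/9 = 4/9 = 0.4444
Sum = 2.148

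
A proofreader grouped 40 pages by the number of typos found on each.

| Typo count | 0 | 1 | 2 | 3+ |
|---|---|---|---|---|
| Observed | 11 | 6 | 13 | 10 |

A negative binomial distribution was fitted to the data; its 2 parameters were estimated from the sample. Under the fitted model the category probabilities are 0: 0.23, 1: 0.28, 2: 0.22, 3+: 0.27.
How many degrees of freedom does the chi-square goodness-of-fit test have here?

1

There are k = 4 categories and 2 parameters estimated from the data, so df = 4 − 1 − 2 = 1.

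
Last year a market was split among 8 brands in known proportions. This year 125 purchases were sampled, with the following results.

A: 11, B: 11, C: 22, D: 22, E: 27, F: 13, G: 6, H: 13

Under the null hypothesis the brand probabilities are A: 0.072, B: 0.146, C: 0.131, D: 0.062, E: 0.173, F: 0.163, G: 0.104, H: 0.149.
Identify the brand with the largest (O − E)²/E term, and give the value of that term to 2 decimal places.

Expected counts E_i = n·p_i: 125×0.072 = 9, 125×0.146 = 18.25, 125×0.131 = 16.375, 125×0.062 = 7.75, 125×0.173 = 21.625, 125×0.163 = 20.375, 125×0.104 = 13, 125×0.149 = 18.625.
cat         O        E   (O−E)²/E
A          11        9      0.444
B          11    18.25      2.880
C          22   16.375      1.932
D          22     7.75     26.202
E          27   21.625      1.336
F          13   20.375      2.669
G           6       13      3.769
H          13   18.625      1.699
The largest term is for D: 26.20.

D, 26.20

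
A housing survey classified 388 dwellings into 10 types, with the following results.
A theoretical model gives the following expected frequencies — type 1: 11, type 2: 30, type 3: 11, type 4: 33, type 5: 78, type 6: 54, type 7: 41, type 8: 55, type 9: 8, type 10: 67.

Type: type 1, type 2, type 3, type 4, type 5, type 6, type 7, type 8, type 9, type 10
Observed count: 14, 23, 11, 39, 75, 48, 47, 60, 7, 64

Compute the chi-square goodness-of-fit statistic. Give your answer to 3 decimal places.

χ² = (14−11)²/11 + (23−30)²/30 + (11−11)²/11 + (39−33)²/33 + (75−78)²/78 + (48−54)²/54 + (47−41)²/41 + (60−55)²/55 + (7−8)²/8 + (64−67)²/67
   = 0.8182 + 1.6333 + 0.0000 + 1.0909 + 0.1154 + 0.6667 + 0.8780 + 0.4545 + 0.1250 + 0.1343
Sum = 5.916

5.916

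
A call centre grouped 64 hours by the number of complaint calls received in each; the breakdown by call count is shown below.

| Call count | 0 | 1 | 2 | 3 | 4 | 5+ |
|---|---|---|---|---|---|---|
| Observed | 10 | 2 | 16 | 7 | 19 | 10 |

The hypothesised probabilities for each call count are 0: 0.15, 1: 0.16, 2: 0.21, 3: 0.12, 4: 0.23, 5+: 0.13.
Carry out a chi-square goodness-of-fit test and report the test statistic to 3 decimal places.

Expected counts E_i = n·p_i: 64×0.15 = 9.6, 64×0.16 = 10.24, 64×0.21 = 13.44, 64×0.12 = 7.68, 64×0.23 = 14.72, 64×0.13 = 8.32.
χ² = (10−9.6)²/9.6 + (2−10.24)²/10.24 + (16−13.44)²/13.44 + (7−7.68)²/7.68 + (19−14.72)²/14.72 + (10−8.32)²/8.32
   = 0.0167 + 6.6306 + 0.4876 + 0.0602 + 1.2445 + 0.3392
Sum = 8.779

8.779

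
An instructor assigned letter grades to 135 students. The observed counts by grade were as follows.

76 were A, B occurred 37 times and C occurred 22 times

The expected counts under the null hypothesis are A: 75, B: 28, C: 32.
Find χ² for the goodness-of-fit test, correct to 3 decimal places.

6.031

A: (76 − 75)²/75 = 1/75 = 0.0133
B: (37 − 28)²/28 = 81/28 = 2.8929
C: (22 − 32)²/32 = 100/32 = 3.1250
Sum = 6.031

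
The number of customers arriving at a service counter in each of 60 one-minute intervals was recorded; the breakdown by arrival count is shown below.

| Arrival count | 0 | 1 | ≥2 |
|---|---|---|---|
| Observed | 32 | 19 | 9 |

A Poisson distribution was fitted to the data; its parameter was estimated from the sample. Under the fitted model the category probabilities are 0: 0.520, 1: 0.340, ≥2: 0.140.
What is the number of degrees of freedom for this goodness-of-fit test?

There are k = 3 categories and 1 parameter estimated from the data, so df = 3 − 1 − 1 = 1.

1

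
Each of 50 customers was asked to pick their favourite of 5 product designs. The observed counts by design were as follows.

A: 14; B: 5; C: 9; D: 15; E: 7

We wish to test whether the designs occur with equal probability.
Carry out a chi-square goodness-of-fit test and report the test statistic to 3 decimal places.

Under H₀ each category has probability 1/5, so each expected count is 50/5 = 10.
A: (14 − 10)²/10 = 16/10 = 1.6000
B: (5 − 10)²/10 = 25/10 = 2.5000
C: (9 − 10)²/10 = 1/10 = 0.1000
D: (15 − 10)²/10 = 25/10 = 2.5000
E: (7 − 10)²/10 = 9/10 = 0.9000
Sum = 7.600

7.600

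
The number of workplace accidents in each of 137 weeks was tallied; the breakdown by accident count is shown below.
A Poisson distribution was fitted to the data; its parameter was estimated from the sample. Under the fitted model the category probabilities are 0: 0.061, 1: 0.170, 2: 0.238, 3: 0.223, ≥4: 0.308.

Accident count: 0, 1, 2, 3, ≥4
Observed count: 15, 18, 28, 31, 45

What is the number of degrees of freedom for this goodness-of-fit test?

3

There are k = 5 categories and 1 parameter estimated from the data, so df = 5 − 1 − 1 = 3.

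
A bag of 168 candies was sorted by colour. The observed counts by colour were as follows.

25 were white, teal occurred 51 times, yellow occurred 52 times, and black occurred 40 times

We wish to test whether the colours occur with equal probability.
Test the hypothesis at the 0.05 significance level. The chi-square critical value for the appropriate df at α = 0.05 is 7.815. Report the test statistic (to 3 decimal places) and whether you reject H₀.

11.286; reject

Expected count for each of the 4 categories: 168/4 = 42.
cat         O        E   (O−E)²/E
white      25       42     6.8810
teal       51       42     1.9286
yellow     52       42     2.3810
black      40       42     0.0952
Sum = 11.286
df = 3. Since 11.286 > 7.815, we reject H₀.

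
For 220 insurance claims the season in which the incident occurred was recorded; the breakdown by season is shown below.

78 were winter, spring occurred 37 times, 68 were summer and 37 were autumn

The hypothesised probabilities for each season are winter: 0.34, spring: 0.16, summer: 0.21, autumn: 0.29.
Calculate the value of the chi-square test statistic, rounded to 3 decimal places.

21.773

Expected counts E_i = n·p_i: 220×0.34 = 74.8, 220×0.16 = 35.2, 220×0.21 = 46.2, 220×0.29 = 63.8.
cat         O        E   (O−E)²/E
winter     78     74.8     0.1369
spring     37     35.2     0.0920
summer     68     46.2    10.2866
autumn     37     63.8    11.2577
Sum = 21.773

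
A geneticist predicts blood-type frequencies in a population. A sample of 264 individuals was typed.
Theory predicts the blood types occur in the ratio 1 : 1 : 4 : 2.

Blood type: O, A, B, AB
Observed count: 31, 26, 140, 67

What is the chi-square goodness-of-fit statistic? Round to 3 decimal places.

Ratio total = 8. Expected counts: 264×1/8 = 33, 264×1/8 = 33, 264×4/8 = 132, 264×2/8 = 66.
cat         O        E   (O−E)²/E
O          31       33     0.1212
A          26       33     1.4848
B         140      132     0.4848
AB         67       66     0.0152
Sum = 2.106

2.106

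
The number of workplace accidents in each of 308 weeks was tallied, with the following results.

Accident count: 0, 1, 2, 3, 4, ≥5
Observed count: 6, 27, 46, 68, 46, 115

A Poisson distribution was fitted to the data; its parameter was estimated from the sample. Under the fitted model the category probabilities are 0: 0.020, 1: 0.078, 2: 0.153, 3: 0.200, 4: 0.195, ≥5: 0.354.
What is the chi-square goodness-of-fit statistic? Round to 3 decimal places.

Expected counts E_i = n·p_i: 308×0.020 = 6.16, 308×0.078 = 24.024, 308×0.153 = 47.124, 308×0.200 = 61.6, 308×0.195 = 60.06, 308×0.354 = 109.032.
χ² = (6−6.16)²/6.16 + (27−24.024)²/24.024 + (46−47.124)²/47.124 + (68−61.6)²/61.6 + (46−60.06)²/60.06 + (115−109.032)²/109.032
   = 0.0042 + 0.3687 + 0.0268 + 0.6649 + 3.2914 + 0.3267
Sum = 4.683

4.683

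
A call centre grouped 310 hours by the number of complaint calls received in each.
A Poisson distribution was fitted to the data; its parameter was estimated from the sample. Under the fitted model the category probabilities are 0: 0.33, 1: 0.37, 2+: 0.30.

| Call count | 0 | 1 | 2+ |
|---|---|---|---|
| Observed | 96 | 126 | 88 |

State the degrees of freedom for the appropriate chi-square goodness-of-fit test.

1

There are k = 3 categories and 1 parameter estimated from the data, so df = 3 − 1 − 1 = 1.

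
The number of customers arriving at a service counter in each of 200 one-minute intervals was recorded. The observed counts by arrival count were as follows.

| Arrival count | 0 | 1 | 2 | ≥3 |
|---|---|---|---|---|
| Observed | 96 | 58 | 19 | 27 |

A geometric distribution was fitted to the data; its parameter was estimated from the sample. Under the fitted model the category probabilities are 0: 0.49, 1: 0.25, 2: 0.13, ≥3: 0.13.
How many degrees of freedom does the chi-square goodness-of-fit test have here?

2

There are k = 4 categories and 1 parameter estimated from the data, so df = 4 − 1 − 1 = 2.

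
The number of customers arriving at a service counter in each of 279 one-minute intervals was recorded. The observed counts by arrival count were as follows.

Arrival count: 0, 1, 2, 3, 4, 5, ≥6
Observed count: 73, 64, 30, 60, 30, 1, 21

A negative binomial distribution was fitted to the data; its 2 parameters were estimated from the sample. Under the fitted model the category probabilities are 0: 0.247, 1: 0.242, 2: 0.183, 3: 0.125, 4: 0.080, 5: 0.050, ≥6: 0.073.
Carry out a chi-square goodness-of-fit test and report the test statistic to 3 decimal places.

Expected counts E_i = n·p_i: 279×0.247 = 68.913, 279×0.242 = 67.518, 279×0.183 = 51.057, 279×0.125 = 34.875, 279×0.080 = 22.32, 279×0.050 = 13.95, 279×0.073 = 20.367.
χ² = (73−68.913)²/68.913 + (64−67.518)²/67.518 + (30−51.057)²/51.057 + (60−34.875)²/34.875 + (30−22.32)²/22.32 + (1−13.95)²/13.95 + (21−20.367)²/20.367
   = 0.2424 + 0.1833 + 8.6844 + 18.1008 + 2.6426 + 12.0217 + 0.0197
Sum = 41.895

41.895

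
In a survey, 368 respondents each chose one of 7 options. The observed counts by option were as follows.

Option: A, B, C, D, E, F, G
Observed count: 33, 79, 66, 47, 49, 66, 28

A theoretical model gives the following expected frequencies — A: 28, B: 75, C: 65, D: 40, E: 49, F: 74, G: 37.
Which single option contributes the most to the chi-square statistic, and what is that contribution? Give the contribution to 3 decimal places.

G, 2.189

A: (33 − 28)²/28 = 25/28 = 0.8929
B: (79 − 75)²/75 = 16/75 = 0.2133
C: (66 − 65)²/65 = 1/65 = 0.0154
D: (47 − 40)²/40 = 49/40 = 1.2250
E: (49 − 49)²/49 = 0/49 = 0.0000
F: (66 − 74)²/74 = 64/74 = 0.8649
G: (28 − 37)²/37 = 81/37 = 2.1892
The largest term is for G: 2.189.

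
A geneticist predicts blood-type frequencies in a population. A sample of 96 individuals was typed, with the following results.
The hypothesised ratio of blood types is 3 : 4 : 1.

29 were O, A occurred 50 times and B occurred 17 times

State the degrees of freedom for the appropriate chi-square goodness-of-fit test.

2

There are k = 3 categories and no parameters were estimated from the data, so df = 3 − 1 = 2.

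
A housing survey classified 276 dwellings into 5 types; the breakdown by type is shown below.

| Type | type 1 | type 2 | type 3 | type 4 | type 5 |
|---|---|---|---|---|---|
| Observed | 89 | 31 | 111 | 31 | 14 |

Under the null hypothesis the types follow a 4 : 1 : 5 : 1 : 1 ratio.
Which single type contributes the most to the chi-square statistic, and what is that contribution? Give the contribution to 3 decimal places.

type 5, 3.522

Ratio total = 12. Expected counts: 276×4/12 = 92, 276×1/12 = 23, 276×5/12 = 115, 276×1/12 = 23, 276×1/12 = 23.
χ² = (89−92)²/92 + (31−23)²/23 + (111−115)²/115 + (31−23)²/23 + (14−23)²/23
   = 0.0978 + 2.7826 + 0.1391 + 2.7826 + 3.5217
The largest term is for type 5: 3.522.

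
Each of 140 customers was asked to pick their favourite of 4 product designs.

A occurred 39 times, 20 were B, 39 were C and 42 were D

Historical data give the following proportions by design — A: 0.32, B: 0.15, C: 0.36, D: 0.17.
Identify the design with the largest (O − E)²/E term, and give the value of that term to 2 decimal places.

Expected counts E_i = n·p_i: 140×0.32 = 44.8, 140×0.15 = 21, 140×0.36 = 50.4, 140×0.17 = 23.8.
χ² = (39−44.8)²/44.8 + (20−21)²/21 + (39−50.4)²/50.4 + (42−23.8)²/23.8
   = 0.751 + 0.048 + 2.579 + 13.918
The largest term is for D: 13.92.

D, 13.92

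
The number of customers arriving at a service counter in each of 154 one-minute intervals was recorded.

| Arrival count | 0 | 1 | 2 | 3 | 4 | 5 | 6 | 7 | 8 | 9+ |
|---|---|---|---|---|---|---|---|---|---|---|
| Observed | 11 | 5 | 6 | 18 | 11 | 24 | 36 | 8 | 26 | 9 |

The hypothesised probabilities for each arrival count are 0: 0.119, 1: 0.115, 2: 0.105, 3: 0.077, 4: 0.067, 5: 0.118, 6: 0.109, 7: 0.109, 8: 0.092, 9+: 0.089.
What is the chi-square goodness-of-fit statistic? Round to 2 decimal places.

Expected counts E_i = n·p_i: 154×0.119 = 18.326, 154×0.115 = 17.71, 154×0.105 = 16.17, 154×0.077 = 11.858, 154×0.067 = 10.318, 154×0.118 = 18.172, 154×0.109 = 16.786, 154×0.109 = 16.786, 154×0.092 = 14.168, 154×0.089 = 13.706.
cat         O        E   (O−E)²/E
0          11   18.326      2.929
1           5    17.71      9.122
2           6    16.17      6.396
3          18   11.858      3.181
4          11   10.318      0.045
5          24   18.172      1.869
6          36   16.786     21.993
7           8   16.786      4.599
8          26   14.168      9.881
9+          9   13.706      1.616
Sum = 61.63

61.63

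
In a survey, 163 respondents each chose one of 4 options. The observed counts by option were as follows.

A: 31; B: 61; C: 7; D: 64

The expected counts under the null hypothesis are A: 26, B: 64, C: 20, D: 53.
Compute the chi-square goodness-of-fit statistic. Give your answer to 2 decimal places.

11.84

cat         O        E   (O−E)²/E
A          31       26      0.962
B          61       64      0.141
C           7       20      8.450
D          64       53      2.283
Sum = 11.84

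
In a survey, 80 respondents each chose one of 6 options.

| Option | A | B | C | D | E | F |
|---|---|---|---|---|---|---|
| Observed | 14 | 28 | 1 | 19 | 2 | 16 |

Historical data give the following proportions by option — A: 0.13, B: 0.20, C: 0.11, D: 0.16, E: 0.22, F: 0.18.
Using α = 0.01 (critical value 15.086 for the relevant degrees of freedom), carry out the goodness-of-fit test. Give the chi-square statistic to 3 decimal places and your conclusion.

34.168; reject

Expected counts E_i = n·p_i: 80×0.13 = 10.4, 80×0.20 = 16, 80×0.11 = 8.8, 80×0.16 = 12.8, 80×0.22 = 17.6, 80×0.18 = 14.4.
cat         O        E   (O−E)²/E
A          14     10.4     1.2462
B          28       16     9.0000
C           1      8.8     6.9136
D          19     12.8     3.0031
E           2     17.6    13.8273
F          16     14.4     0.1778
Sum = 34.168
df = 5. Since 34.168 > 15.086, we reject H₀.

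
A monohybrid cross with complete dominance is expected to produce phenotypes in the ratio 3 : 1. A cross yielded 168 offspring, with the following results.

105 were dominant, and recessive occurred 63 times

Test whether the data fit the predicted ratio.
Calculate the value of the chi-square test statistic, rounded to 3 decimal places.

Ratio total = 4. Expected counts: 168×3/4 = 126, 168×1/4 = 42.
dominant: (105 − 126)²/126 = 441/126 = 3.5000
recessive: (63 − 42)²/42 = 441/42 = 10.5000
Sum = 14.000

14.000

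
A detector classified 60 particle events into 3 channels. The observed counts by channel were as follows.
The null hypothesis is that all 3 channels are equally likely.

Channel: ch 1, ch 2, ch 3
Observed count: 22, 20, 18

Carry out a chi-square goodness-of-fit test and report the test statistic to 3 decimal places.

0.400

Expected count for each of the 3 categories: 60/3 = 20.
ch 1: (22 − 20)²/20 = 4/20 = 0.2000
ch 2: (20 − 20)²/20 = 0/20 = 0.0000
ch 3: (18 − 20)²/20 = 4/20 = 0.2000
Sum = 0.400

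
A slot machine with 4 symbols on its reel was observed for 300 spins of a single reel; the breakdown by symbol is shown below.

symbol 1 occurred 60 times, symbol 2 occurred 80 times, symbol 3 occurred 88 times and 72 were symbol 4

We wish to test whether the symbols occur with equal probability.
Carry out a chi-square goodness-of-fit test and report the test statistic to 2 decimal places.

Expected count for each of the 4 categories: 300/4 = 75.
symbol 1: (60 − 75)²/75 = 225/75 = 3.000
symbol 2: (80 − 75)²/75 = 25/75 = 0.333
symbol 3: (88 − 75)²/75 = 169/75 = 2.253
symbol 4: (72 − 75)²/75 = 9/75 = 0.120
Sum = 5.71

5.71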